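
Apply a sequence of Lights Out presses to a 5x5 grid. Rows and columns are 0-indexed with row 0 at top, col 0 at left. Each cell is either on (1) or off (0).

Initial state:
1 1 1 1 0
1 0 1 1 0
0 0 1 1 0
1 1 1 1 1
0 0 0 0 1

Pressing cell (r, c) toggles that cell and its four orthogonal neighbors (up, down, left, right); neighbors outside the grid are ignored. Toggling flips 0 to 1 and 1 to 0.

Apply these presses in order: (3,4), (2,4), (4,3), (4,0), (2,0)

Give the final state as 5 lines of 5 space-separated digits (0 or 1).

Answer: 1 1 1 1 0
0 0 1 1 1
1 1 1 0 0
1 1 1 1 1
1 1 1 1 1

Derivation:
After press 1 at (3,4):
1 1 1 1 0
1 0 1 1 0
0 0 1 1 1
1 1 1 0 0
0 0 0 0 0

After press 2 at (2,4):
1 1 1 1 0
1 0 1 1 1
0 0 1 0 0
1 1 1 0 1
0 0 0 0 0

After press 3 at (4,3):
1 1 1 1 0
1 0 1 1 1
0 0 1 0 0
1 1 1 1 1
0 0 1 1 1

After press 4 at (4,0):
1 1 1 1 0
1 0 1 1 1
0 0 1 0 0
0 1 1 1 1
1 1 1 1 1

After press 5 at (2,0):
1 1 1 1 0
0 0 1 1 1
1 1 1 0 0
1 1 1 1 1
1 1 1 1 1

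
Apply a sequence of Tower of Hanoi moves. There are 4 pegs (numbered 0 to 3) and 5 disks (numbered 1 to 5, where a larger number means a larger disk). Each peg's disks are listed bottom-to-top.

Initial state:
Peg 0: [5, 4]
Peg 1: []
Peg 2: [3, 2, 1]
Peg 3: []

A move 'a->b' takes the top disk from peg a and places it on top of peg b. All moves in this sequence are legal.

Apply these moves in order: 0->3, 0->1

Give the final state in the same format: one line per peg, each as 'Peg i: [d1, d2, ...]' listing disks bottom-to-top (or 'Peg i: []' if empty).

Answer: Peg 0: []
Peg 1: [5]
Peg 2: [3, 2, 1]
Peg 3: [4]

Derivation:
After move 1 (0->3):
Peg 0: [5]
Peg 1: []
Peg 2: [3, 2, 1]
Peg 3: [4]

After move 2 (0->1):
Peg 0: []
Peg 1: [5]
Peg 2: [3, 2, 1]
Peg 3: [4]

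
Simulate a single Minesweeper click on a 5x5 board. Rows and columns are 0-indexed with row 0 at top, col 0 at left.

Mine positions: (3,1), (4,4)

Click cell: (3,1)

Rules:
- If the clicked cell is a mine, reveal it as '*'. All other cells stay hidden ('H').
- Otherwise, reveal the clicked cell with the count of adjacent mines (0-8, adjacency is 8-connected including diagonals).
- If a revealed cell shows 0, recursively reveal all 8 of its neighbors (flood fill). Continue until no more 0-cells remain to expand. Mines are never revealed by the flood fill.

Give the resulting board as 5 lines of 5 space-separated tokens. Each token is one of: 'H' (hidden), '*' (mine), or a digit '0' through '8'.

H H H H H
H H H H H
H H H H H
H * H H H
H H H H H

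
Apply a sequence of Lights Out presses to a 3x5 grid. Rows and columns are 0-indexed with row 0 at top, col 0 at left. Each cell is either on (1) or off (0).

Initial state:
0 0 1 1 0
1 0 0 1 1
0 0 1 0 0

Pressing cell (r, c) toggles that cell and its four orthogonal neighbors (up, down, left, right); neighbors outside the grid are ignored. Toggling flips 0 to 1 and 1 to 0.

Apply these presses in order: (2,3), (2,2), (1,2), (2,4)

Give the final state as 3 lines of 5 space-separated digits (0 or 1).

Answer: 0 0 0 1 0
1 1 0 1 0
0 1 0 1 0

Derivation:
After press 1 at (2,3):
0 0 1 1 0
1 0 0 0 1
0 0 0 1 1

After press 2 at (2,2):
0 0 1 1 0
1 0 1 0 1
0 1 1 0 1

After press 3 at (1,2):
0 0 0 1 0
1 1 0 1 1
0 1 0 0 1

After press 4 at (2,4):
0 0 0 1 0
1 1 0 1 0
0 1 0 1 0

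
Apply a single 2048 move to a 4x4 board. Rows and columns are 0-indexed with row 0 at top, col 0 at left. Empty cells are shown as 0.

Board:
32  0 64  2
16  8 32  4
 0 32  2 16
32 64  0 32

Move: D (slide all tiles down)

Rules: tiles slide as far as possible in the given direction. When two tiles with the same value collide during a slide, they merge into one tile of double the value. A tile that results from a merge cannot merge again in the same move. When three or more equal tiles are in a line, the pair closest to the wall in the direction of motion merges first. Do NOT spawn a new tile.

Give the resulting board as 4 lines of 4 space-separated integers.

Answer:  0  0  0  2
32  8 64  4
16 32 32 16
32 64  2 32

Derivation:
Slide down:
col 0: [32, 16, 0, 32] -> [0, 32, 16, 32]
col 1: [0, 8, 32, 64] -> [0, 8, 32, 64]
col 2: [64, 32, 2, 0] -> [0, 64, 32, 2]
col 3: [2, 4, 16, 32] -> [2, 4, 16, 32]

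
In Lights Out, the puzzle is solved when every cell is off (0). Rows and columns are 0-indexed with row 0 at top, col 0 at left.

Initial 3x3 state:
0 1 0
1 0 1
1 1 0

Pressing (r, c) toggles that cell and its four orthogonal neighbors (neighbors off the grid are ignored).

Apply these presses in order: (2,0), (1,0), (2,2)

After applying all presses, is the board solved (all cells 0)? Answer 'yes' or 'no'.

Answer: no

Derivation:
After press 1 at (2,0):
0 1 0
0 0 1
0 0 0

After press 2 at (1,0):
1 1 0
1 1 1
1 0 0

After press 3 at (2,2):
1 1 0
1 1 0
1 1 1

Lights still on: 7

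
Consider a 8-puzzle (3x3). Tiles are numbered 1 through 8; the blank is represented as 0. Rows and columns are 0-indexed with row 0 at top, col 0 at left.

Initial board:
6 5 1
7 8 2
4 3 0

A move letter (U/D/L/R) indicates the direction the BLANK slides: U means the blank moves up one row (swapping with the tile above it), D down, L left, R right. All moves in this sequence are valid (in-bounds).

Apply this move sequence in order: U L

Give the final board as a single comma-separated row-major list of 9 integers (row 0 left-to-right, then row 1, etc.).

Answer: 6, 5, 1, 7, 0, 8, 4, 3, 2

Derivation:
After move 1 (U):
6 5 1
7 8 0
4 3 2

After move 2 (L):
6 5 1
7 0 8
4 3 2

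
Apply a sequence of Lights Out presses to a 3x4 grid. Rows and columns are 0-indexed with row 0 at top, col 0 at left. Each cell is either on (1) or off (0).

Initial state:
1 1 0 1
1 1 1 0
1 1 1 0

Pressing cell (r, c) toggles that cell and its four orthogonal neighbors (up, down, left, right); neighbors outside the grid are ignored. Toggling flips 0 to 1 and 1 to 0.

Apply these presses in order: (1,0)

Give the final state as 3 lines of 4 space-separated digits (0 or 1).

Answer: 0 1 0 1
0 0 1 0
0 1 1 0

Derivation:
After press 1 at (1,0):
0 1 0 1
0 0 1 0
0 1 1 0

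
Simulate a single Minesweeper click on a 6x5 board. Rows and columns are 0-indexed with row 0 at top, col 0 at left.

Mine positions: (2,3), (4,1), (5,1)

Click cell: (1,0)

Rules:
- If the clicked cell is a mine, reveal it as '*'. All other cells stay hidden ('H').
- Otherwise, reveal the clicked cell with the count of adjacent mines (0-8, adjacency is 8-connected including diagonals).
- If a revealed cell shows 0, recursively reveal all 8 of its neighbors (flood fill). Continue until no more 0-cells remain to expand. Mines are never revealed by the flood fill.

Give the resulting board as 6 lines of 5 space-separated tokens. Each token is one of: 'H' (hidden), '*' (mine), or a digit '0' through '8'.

0 0 0 0 0
0 0 1 1 1
0 0 1 H H
1 1 2 H H
H H H H H
H H H H H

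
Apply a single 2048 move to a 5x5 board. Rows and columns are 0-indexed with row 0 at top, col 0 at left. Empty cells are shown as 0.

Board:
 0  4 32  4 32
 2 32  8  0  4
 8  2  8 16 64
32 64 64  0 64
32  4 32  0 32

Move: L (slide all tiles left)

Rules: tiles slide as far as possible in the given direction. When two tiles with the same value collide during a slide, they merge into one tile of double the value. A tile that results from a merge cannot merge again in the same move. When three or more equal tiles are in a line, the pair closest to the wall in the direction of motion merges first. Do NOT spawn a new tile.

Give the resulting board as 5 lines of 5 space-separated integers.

Slide left:
row 0: [0, 4, 32, 4, 32] -> [4, 32, 4, 32, 0]
row 1: [2, 32, 8, 0, 4] -> [2, 32, 8, 4, 0]
row 2: [8, 2, 8, 16, 64] -> [8, 2, 8, 16, 64]
row 3: [32, 64, 64, 0, 64] -> [32, 128, 64, 0, 0]
row 4: [32, 4, 32, 0, 32] -> [32, 4, 64, 0, 0]

Answer:   4  32   4  32   0
  2  32   8   4   0
  8   2   8  16  64
 32 128  64   0   0
 32   4  64   0   0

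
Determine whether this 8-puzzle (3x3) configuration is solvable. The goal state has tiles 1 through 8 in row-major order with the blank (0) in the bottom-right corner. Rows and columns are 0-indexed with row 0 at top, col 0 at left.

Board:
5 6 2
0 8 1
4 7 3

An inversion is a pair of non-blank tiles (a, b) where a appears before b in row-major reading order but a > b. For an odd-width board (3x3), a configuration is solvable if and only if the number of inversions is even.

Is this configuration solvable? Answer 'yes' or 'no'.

Inversions (pairs i<j in row-major order where tile[i] > tile[j] > 0): 15
15 is odd, so the puzzle is not solvable.

Answer: no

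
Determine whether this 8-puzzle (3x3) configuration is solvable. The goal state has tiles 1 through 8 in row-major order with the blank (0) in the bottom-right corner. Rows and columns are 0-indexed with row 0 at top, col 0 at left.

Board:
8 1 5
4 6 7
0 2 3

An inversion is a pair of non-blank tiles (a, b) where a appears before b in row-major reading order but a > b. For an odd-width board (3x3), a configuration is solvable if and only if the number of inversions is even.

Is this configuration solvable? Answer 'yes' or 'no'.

Inversions (pairs i<j in row-major order where tile[i] > tile[j] > 0): 16
16 is even, so the puzzle is solvable.

Answer: yes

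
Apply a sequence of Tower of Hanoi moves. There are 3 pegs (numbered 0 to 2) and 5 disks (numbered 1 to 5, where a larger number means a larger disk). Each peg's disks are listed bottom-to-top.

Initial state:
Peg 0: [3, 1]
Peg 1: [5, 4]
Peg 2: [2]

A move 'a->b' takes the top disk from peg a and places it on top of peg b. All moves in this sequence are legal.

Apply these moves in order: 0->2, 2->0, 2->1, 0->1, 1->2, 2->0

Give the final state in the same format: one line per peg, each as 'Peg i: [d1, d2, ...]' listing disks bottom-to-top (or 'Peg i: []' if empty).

Answer: Peg 0: [3, 1]
Peg 1: [5, 4, 2]
Peg 2: []

Derivation:
After move 1 (0->2):
Peg 0: [3]
Peg 1: [5, 4]
Peg 2: [2, 1]

After move 2 (2->0):
Peg 0: [3, 1]
Peg 1: [5, 4]
Peg 2: [2]

After move 3 (2->1):
Peg 0: [3, 1]
Peg 1: [5, 4, 2]
Peg 2: []

After move 4 (0->1):
Peg 0: [3]
Peg 1: [5, 4, 2, 1]
Peg 2: []

After move 5 (1->2):
Peg 0: [3]
Peg 1: [5, 4, 2]
Peg 2: [1]

After move 6 (2->0):
Peg 0: [3, 1]
Peg 1: [5, 4, 2]
Peg 2: []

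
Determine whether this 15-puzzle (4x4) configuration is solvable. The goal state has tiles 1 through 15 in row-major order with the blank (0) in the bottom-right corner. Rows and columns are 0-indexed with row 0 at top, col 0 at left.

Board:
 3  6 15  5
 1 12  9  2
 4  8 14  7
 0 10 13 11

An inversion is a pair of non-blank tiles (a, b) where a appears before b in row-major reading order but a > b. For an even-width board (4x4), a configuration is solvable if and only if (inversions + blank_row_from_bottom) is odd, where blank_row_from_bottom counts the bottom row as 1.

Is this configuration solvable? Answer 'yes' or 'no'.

Answer: yes

Derivation:
Inversions: 38
Blank is in row 3 (0-indexed from top), which is row 1 counting from the bottom (bottom = 1).
38 + 1 = 39, which is odd, so the puzzle is solvable.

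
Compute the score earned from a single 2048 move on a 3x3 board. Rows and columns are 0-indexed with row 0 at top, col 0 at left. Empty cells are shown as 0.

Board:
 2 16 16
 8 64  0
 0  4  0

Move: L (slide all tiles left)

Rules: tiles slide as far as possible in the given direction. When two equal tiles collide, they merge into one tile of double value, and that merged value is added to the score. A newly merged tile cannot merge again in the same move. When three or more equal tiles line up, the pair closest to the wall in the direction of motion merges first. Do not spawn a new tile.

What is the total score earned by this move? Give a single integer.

Answer: 32

Derivation:
Slide left:
row 0: [2, 16, 16] -> [2, 32, 0]  score +32 (running 32)
row 1: [8, 64, 0] -> [8, 64, 0]  score +0 (running 32)
row 2: [0, 4, 0] -> [4, 0, 0]  score +0 (running 32)
Board after move:
 2 32  0
 8 64  0
 4  0  0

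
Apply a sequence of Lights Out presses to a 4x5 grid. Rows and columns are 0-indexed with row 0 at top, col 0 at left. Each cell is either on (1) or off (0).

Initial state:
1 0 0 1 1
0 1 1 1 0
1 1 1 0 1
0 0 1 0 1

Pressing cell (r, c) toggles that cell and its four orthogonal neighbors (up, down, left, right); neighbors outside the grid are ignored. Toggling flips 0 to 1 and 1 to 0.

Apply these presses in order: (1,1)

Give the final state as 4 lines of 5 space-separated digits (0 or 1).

After press 1 at (1,1):
1 1 0 1 1
1 0 0 1 0
1 0 1 0 1
0 0 1 0 1

Answer: 1 1 0 1 1
1 0 0 1 0
1 0 1 0 1
0 0 1 0 1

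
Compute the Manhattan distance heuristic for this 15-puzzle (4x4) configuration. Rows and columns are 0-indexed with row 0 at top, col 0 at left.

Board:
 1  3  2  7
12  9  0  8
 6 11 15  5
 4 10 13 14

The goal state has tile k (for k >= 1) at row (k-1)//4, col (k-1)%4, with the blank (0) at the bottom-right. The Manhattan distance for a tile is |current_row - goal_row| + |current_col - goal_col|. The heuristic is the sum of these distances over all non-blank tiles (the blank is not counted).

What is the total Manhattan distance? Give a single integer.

Tile 1: at (0,0), goal (0,0), distance |0-0|+|0-0| = 0
Tile 3: at (0,1), goal (0,2), distance |0-0|+|1-2| = 1
Tile 2: at (0,2), goal (0,1), distance |0-0|+|2-1| = 1
Tile 7: at (0,3), goal (1,2), distance |0-1|+|3-2| = 2
Tile 12: at (1,0), goal (2,3), distance |1-2|+|0-3| = 4
Tile 9: at (1,1), goal (2,0), distance |1-2|+|1-0| = 2
Tile 8: at (1,3), goal (1,3), distance |1-1|+|3-3| = 0
Tile 6: at (2,0), goal (1,1), distance |2-1|+|0-1| = 2
Tile 11: at (2,1), goal (2,2), distance |2-2|+|1-2| = 1
Tile 15: at (2,2), goal (3,2), distance |2-3|+|2-2| = 1
Tile 5: at (2,3), goal (1,0), distance |2-1|+|3-0| = 4
Tile 4: at (3,0), goal (0,3), distance |3-0|+|0-3| = 6
Tile 10: at (3,1), goal (2,1), distance |3-2|+|1-1| = 1
Tile 13: at (3,2), goal (3,0), distance |3-3|+|2-0| = 2
Tile 14: at (3,3), goal (3,1), distance |3-3|+|3-1| = 2
Sum: 0 + 1 + 1 + 2 + 4 + 2 + 0 + 2 + 1 + 1 + 4 + 6 + 1 + 2 + 2 = 29

Answer: 29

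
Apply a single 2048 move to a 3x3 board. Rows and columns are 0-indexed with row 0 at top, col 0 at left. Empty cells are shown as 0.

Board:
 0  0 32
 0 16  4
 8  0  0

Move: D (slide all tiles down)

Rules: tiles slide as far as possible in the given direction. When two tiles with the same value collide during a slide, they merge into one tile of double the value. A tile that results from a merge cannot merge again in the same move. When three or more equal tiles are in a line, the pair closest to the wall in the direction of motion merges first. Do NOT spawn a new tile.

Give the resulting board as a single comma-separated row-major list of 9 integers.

Slide down:
col 0: [0, 0, 8] -> [0, 0, 8]
col 1: [0, 16, 0] -> [0, 0, 16]
col 2: [32, 4, 0] -> [0, 32, 4]

Answer: 0, 0, 0, 0, 0, 32, 8, 16, 4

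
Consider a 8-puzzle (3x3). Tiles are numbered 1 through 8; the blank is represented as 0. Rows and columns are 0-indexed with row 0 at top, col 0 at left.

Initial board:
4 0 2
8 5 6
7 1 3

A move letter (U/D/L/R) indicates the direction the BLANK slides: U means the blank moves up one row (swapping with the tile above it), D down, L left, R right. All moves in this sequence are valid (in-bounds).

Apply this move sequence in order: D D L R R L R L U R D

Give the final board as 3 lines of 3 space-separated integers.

After move 1 (D):
4 5 2
8 0 6
7 1 3

After move 2 (D):
4 5 2
8 1 6
7 0 3

After move 3 (L):
4 5 2
8 1 6
0 7 3

After move 4 (R):
4 5 2
8 1 6
7 0 3

After move 5 (R):
4 5 2
8 1 6
7 3 0

After move 6 (L):
4 5 2
8 1 6
7 0 3

After move 7 (R):
4 5 2
8 1 6
7 3 0

After move 8 (L):
4 5 2
8 1 6
7 0 3

After move 9 (U):
4 5 2
8 0 6
7 1 3

After move 10 (R):
4 5 2
8 6 0
7 1 3

After move 11 (D):
4 5 2
8 6 3
7 1 0

Answer: 4 5 2
8 6 3
7 1 0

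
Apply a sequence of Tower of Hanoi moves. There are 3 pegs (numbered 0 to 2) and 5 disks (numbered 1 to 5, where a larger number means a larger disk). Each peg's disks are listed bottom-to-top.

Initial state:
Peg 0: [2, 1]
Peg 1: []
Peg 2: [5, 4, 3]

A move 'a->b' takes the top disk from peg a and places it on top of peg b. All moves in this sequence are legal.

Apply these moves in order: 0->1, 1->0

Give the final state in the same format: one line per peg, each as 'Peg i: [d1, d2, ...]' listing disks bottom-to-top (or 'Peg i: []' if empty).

After move 1 (0->1):
Peg 0: [2]
Peg 1: [1]
Peg 2: [5, 4, 3]

After move 2 (1->0):
Peg 0: [2, 1]
Peg 1: []
Peg 2: [5, 4, 3]

Answer: Peg 0: [2, 1]
Peg 1: []
Peg 2: [5, 4, 3]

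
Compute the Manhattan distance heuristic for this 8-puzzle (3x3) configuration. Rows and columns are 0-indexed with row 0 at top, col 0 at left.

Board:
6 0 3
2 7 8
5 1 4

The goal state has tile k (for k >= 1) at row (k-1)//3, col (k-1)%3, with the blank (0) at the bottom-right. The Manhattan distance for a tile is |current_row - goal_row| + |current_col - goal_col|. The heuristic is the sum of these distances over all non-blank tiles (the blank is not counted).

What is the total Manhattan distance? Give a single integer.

Tile 6: at (0,0), goal (1,2), distance |0-1|+|0-2| = 3
Tile 3: at (0,2), goal (0,2), distance |0-0|+|2-2| = 0
Tile 2: at (1,0), goal (0,1), distance |1-0|+|0-1| = 2
Tile 7: at (1,1), goal (2,0), distance |1-2|+|1-0| = 2
Tile 8: at (1,2), goal (2,1), distance |1-2|+|2-1| = 2
Tile 5: at (2,0), goal (1,1), distance |2-1|+|0-1| = 2
Tile 1: at (2,1), goal (0,0), distance |2-0|+|1-0| = 3
Tile 4: at (2,2), goal (1,0), distance |2-1|+|2-0| = 3
Sum: 3 + 0 + 2 + 2 + 2 + 2 + 3 + 3 = 17

Answer: 17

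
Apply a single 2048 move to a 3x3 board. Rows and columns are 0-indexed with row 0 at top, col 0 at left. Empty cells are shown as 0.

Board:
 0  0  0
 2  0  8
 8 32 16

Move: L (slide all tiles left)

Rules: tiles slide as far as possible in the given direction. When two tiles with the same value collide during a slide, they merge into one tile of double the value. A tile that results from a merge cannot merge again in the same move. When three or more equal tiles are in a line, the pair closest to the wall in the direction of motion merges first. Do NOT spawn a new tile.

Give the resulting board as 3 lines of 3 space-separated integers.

Answer:  0  0  0
 2  8  0
 8 32 16

Derivation:
Slide left:
row 0: [0, 0, 0] -> [0, 0, 0]
row 1: [2, 0, 8] -> [2, 8, 0]
row 2: [8, 32, 16] -> [8, 32, 16]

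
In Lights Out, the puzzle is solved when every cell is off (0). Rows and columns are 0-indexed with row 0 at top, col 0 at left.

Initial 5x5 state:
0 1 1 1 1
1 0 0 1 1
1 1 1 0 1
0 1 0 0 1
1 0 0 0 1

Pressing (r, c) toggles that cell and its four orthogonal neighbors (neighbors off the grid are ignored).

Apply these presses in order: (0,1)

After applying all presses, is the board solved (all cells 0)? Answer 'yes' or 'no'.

Answer: no

Derivation:
After press 1 at (0,1):
1 0 0 1 1
1 1 0 1 1
1 1 1 0 1
0 1 0 0 1
1 0 0 0 1

Lights still on: 15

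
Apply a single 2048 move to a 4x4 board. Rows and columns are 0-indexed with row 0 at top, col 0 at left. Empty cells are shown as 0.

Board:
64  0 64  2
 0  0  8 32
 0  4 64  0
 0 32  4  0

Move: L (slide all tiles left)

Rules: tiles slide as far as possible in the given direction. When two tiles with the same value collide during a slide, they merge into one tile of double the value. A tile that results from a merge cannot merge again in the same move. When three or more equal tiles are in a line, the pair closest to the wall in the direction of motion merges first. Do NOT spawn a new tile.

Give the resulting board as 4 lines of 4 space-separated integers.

Answer: 128   2   0   0
  8  32   0   0
  4  64   0   0
 32   4   0   0

Derivation:
Slide left:
row 0: [64, 0, 64, 2] -> [128, 2, 0, 0]
row 1: [0, 0, 8, 32] -> [8, 32, 0, 0]
row 2: [0, 4, 64, 0] -> [4, 64, 0, 0]
row 3: [0, 32, 4, 0] -> [32, 4, 0, 0]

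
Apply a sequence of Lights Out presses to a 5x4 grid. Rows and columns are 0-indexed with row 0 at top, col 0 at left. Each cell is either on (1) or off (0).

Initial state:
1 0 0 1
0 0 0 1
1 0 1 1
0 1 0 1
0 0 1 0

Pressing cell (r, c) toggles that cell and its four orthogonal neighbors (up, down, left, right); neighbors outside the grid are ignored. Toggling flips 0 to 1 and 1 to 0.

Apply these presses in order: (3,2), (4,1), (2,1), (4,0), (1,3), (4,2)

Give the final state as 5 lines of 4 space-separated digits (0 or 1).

After press 1 at (3,2):
1 0 0 1
0 0 0 1
1 0 0 1
0 0 1 0
0 0 0 0

After press 2 at (4,1):
1 0 0 1
0 0 0 1
1 0 0 1
0 1 1 0
1 1 1 0

After press 3 at (2,1):
1 0 0 1
0 1 0 1
0 1 1 1
0 0 1 0
1 1 1 0

After press 4 at (4,0):
1 0 0 1
0 1 0 1
0 1 1 1
1 0 1 0
0 0 1 0

After press 5 at (1,3):
1 0 0 0
0 1 1 0
0 1 1 0
1 0 1 0
0 0 1 0

After press 6 at (4,2):
1 0 0 0
0 1 1 0
0 1 1 0
1 0 0 0
0 1 0 1

Answer: 1 0 0 0
0 1 1 0
0 1 1 0
1 0 0 0
0 1 0 1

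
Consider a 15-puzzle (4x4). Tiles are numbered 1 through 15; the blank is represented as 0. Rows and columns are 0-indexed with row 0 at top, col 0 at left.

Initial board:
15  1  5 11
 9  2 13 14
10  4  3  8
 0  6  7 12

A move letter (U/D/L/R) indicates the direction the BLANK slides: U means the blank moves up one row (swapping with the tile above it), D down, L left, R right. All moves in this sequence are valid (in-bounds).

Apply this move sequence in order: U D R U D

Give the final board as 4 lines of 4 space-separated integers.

After move 1 (U):
15  1  5 11
 9  2 13 14
 0  4  3  8
10  6  7 12

After move 2 (D):
15  1  5 11
 9  2 13 14
10  4  3  8
 0  6  7 12

After move 3 (R):
15  1  5 11
 9  2 13 14
10  4  3  8
 6  0  7 12

After move 4 (U):
15  1  5 11
 9  2 13 14
10  0  3  8
 6  4  7 12

After move 5 (D):
15  1  5 11
 9  2 13 14
10  4  3  8
 6  0  7 12

Answer: 15  1  5 11
 9  2 13 14
10  4  3  8
 6  0  7 12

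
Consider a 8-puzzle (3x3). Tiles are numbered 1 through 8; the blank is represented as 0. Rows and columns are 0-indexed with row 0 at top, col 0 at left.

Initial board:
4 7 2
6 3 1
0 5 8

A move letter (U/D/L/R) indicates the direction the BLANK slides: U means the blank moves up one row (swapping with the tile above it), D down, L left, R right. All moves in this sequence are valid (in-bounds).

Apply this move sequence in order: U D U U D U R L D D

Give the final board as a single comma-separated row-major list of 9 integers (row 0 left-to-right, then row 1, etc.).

Answer: 4, 7, 2, 6, 3, 1, 0, 5, 8

Derivation:
After move 1 (U):
4 7 2
0 3 1
6 5 8

After move 2 (D):
4 7 2
6 3 1
0 5 8

After move 3 (U):
4 7 2
0 3 1
6 5 8

After move 4 (U):
0 7 2
4 3 1
6 5 8

After move 5 (D):
4 7 2
0 3 1
6 5 8

After move 6 (U):
0 7 2
4 3 1
6 5 8

After move 7 (R):
7 0 2
4 3 1
6 5 8

After move 8 (L):
0 7 2
4 3 1
6 5 8

After move 9 (D):
4 7 2
0 3 1
6 5 8

After move 10 (D):
4 7 2
6 3 1
0 5 8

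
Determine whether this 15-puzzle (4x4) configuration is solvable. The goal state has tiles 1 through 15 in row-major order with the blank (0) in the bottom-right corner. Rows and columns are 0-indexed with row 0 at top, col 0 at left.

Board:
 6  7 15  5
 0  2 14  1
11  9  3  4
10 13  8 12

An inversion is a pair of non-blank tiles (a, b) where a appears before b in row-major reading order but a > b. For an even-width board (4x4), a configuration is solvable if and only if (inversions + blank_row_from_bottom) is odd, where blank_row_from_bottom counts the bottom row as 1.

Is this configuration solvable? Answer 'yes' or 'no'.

Inversions: 47
Blank is in row 1 (0-indexed from top), which is row 3 counting from the bottom (bottom = 1).
47 + 3 = 50, which is even, so the puzzle is not solvable.

Answer: no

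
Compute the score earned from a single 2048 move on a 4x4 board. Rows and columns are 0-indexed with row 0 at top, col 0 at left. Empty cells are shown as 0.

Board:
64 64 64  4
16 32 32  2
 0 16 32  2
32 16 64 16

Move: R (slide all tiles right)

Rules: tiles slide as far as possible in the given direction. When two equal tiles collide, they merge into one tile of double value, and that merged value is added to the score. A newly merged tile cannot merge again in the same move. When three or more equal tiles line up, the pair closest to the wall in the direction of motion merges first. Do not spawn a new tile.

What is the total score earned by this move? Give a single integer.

Slide right:
row 0: [64, 64, 64, 4] -> [0, 64, 128, 4]  score +128 (running 128)
row 1: [16, 32, 32, 2] -> [0, 16, 64, 2]  score +64 (running 192)
row 2: [0, 16, 32, 2] -> [0, 16, 32, 2]  score +0 (running 192)
row 3: [32, 16, 64, 16] -> [32, 16, 64, 16]  score +0 (running 192)
Board after move:
  0  64 128   4
  0  16  64   2
  0  16  32   2
 32  16  64  16

Answer: 192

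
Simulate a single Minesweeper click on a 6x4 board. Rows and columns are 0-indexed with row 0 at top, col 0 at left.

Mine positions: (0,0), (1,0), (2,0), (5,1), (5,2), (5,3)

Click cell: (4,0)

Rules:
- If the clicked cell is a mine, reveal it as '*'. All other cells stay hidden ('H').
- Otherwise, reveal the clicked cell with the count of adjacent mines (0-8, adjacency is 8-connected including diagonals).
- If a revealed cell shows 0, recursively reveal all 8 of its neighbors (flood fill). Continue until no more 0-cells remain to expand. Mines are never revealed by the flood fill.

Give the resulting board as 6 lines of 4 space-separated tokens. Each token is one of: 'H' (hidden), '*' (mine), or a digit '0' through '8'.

H H H H
H H H H
H H H H
H H H H
1 H H H
H H H H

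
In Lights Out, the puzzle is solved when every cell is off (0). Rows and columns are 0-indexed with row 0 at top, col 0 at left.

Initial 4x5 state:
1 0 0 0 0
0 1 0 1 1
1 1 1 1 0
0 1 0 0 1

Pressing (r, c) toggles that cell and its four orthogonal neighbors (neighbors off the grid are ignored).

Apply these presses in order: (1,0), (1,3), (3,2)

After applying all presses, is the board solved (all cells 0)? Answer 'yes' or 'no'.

After press 1 at (1,0):
0 0 0 0 0
1 0 0 1 1
0 1 1 1 0
0 1 0 0 1

After press 2 at (1,3):
0 0 0 1 0
1 0 1 0 0
0 1 1 0 0
0 1 0 0 1

After press 3 at (3,2):
0 0 0 1 0
1 0 1 0 0
0 1 0 0 0
0 0 1 1 1

Lights still on: 7

Answer: no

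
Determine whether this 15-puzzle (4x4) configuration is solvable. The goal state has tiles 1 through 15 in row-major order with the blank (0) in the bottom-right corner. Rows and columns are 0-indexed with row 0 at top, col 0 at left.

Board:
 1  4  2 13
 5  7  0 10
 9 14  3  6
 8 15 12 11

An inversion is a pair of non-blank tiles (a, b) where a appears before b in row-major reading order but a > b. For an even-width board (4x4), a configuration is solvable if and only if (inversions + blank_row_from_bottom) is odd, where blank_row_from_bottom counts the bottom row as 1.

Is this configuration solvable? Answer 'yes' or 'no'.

Inversions: 29
Blank is in row 1 (0-indexed from top), which is row 3 counting from the bottom (bottom = 1).
29 + 3 = 32, which is even, so the puzzle is not solvable.

Answer: no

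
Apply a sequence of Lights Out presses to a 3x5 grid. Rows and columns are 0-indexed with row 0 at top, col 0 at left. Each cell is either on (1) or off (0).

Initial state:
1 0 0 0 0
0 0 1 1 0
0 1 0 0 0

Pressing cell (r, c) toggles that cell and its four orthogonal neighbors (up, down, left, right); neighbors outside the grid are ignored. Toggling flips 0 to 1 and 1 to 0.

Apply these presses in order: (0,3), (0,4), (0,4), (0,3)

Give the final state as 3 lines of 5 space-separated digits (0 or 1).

After press 1 at (0,3):
1 0 1 1 1
0 0 1 0 0
0 1 0 0 0

After press 2 at (0,4):
1 0 1 0 0
0 0 1 0 1
0 1 0 0 0

After press 3 at (0,4):
1 0 1 1 1
0 0 1 0 0
0 1 0 0 0

After press 4 at (0,3):
1 0 0 0 0
0 0 1 1 0
0 1 0 0 0

Answer: 1 0 0 0 0
0 0 1 1 0
0 1 0 0 0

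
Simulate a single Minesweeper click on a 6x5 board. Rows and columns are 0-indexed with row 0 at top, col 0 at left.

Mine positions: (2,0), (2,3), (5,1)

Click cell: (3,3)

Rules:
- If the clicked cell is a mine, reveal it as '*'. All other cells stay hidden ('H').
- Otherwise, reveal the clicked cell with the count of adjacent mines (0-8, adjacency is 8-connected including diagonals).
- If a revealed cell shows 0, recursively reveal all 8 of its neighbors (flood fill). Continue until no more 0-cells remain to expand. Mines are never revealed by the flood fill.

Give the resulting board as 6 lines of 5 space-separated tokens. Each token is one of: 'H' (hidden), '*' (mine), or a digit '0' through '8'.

H H H H H
H H H H H
H H H H H
H H H 1 H
H H H H H
H H H H H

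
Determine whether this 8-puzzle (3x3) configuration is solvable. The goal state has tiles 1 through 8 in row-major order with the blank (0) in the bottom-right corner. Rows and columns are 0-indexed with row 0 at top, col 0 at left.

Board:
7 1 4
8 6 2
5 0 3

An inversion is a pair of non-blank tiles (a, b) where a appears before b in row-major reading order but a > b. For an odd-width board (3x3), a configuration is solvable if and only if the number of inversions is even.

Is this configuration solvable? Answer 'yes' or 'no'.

Inversions (pairs i<j in row-major order where tile[i] > tile[j] > 0): 16
16 is even, so the puzzle is solvable.

Answer: yes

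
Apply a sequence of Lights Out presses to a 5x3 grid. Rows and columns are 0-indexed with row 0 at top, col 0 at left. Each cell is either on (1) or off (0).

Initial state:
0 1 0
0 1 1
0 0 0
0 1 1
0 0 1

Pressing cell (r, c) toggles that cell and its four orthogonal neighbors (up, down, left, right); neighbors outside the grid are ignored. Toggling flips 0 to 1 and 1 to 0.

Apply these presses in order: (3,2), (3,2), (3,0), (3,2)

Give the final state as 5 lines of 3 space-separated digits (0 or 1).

Answer: 0 1 0
0 1 1
1 0 1
1 1 0
1 0 0

Derivation:
After press 1 at (3,2):
0 1 0
0 1 1
0 0 1
0 0 0
0 0 0

After press 2 at (3,2):
0 1 0
0 1 1
0 0 0
0 1 1
0 0 1

After press 3 at (3,0):
0 1 0
0 1 1
1 0 0
1 0 1
1 0 1

After press 4 at (3,2):
0 1 0
0 1 1
1 0 1
1 1 0
1 0 0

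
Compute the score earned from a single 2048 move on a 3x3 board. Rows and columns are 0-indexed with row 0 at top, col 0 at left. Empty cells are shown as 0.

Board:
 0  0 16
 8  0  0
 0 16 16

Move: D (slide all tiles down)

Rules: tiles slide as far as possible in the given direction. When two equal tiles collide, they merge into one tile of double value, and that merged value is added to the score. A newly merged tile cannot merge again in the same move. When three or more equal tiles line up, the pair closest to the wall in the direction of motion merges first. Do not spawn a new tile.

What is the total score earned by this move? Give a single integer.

Answer: 32

Derivation:
Slide down:
col 0: [0, 8, 0] -> [0, 0, 8]  score +0 (running 0)
col 1: [0, 0, 16] -> [0, 0, 16]  score +0 (running 0)
col 2: [16, 0, 16] -> [0, 0, 32]  score +32 (running 32)
Board after move:
 0  0  0
 0  0  0
 8 16 32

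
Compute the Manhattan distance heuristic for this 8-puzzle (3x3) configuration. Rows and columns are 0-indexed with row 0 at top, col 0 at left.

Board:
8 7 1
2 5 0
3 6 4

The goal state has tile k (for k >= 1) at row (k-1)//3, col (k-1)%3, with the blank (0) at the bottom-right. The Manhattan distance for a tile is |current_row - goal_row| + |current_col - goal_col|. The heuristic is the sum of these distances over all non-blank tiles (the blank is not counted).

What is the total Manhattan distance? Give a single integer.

Answer: 19

Derivation:
Tile 8: at (0,0), goal (2,1), distance |0-2|+|0-1| = 3
Tile 7: at (0,1), goal (2,0), distance |0-2|+|1-0| = 3
Tile 1: at (0,2), goal (0,0), distance |0-0|+|2-0| = 2
Tile 2: at (1,0), goal (0,1), distance |1-0|+|0-1| = 2
Tile 5: at (1,1), goal (1,1), distance |1-1|+|1-1| = 0
Tile 3: at (2,0), goal (0,2), distance |2-0|+|0-2| = 4
Tile 6: at (2,1), goal (1,2), distance |2-1|+|1-2| = 2
Tile 4: at (2,2), goal (1,0), distance |2-1|+|2-0| = 3
Sum: 3 + 3 + 2 + 2 + 0 + 4 + 2 + 3 = 19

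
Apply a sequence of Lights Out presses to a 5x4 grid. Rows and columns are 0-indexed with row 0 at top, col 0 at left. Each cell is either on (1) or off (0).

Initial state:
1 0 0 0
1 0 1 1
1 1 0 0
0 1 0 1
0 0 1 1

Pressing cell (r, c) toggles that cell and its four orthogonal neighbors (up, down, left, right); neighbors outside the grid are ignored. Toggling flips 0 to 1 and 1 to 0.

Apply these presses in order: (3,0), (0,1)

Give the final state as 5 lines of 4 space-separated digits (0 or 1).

After press 1 at (3,0):
1 0 0 0
1 0 1 1
0 1 0 0
1 0 0 1
1 0 1 1

After press 2 at (0,1):
0 1 1 0
1 1 1 1
0 1 0 0
1 0 0 1
1 0 1 1

Answer: 0 1 1 0
1 1 1 1
0 1 0 0
1 0 0 1
1 0 1 1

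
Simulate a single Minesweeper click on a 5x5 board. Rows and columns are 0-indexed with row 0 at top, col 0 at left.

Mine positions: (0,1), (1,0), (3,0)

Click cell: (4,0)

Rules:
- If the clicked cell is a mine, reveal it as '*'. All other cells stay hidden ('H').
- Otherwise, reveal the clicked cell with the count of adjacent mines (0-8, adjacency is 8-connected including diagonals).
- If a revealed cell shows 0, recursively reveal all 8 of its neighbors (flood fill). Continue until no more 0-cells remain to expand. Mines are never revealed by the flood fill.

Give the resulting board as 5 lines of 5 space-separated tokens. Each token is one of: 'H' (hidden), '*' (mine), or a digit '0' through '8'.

H H H H H
H H H H H
H H H H H
H H H H H
1 H H H H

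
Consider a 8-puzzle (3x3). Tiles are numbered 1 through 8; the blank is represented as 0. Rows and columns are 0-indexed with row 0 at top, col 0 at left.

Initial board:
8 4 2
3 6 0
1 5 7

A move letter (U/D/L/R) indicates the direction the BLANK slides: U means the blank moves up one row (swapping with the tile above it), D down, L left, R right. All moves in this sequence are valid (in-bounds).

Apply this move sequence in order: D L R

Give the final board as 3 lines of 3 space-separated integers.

Answer: 8 4 2
3 6 7
1 5 0

Derivation:
After move 1 (D):
8 4 2
3 6 7
1 5 0

After move 2 (L):
8 4 2
3 6 7
1 0 5

After move 3 (R):
8 4 2
3 6 7
1 5 0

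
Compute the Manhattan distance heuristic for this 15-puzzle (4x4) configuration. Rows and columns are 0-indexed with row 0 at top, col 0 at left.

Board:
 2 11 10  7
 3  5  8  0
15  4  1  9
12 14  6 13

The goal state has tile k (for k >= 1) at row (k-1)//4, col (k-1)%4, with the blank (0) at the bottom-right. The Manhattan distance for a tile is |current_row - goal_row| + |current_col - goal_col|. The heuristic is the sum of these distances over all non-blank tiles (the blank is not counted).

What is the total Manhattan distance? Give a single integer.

Answer: 38

Derivation:
Tile 2: (0,0)->(0,1) = 1
Tile 11: (0,1)->(2,2) = 3
Tile 10: (0,2)->(2,1) = 3
Tile 7: (0,3)->(1,2) = 2
Tile 3: (1,0)->(0,2) = 3
Tile 5: (1,1)->(1,0) = 1
Tile 8: (1,2)->(1,3) = 1
Tile 15: (2,0)->(3,2) = 3
Tile 4: (2,1)->(0,3) = 4
Tile 1: (2,2)->(0,0) = 4
Tile 9: (2,3)->(2,0) = 3
Tile 12: (3,0)->(2,3) = 4
Tile 14: (3,1)->(3,1) = 0
Tile 6: (3,2)->(1,1) = 3
Tile 13: (3,3)->(3,0) = 3
Sum: 1 + 3 + 3 + 2 + 3 + 1 + 1 + 3 + 4 + 4 + 3 + 4 + 0 + 3 + 3 = 38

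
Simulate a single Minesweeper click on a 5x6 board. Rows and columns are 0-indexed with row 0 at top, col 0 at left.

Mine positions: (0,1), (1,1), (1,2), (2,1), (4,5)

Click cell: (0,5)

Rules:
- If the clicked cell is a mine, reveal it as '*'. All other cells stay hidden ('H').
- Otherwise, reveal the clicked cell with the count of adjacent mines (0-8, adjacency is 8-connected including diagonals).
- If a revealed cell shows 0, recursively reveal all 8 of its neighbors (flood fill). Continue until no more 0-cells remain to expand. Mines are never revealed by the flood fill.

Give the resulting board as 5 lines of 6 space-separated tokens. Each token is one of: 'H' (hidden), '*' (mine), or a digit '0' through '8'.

H H H 1 0 0
H H H 1 0 0
H H 3 1 0 0
1 1 1 0 1 1
0 0 0 0 1 H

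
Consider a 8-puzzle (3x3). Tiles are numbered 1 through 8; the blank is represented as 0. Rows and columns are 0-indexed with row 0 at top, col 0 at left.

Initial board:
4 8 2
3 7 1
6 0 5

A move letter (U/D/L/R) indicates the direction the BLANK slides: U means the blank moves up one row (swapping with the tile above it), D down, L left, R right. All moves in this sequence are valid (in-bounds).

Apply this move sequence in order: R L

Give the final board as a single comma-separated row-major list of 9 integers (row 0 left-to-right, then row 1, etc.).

After move 1 (R):
4 8 2
3 7 1
6 5 0

After move 2 (L):
4 8 2
3 7 1
6 0 5

Answer: 4, 8, 2, 3, 7, 1, 6, 0, 5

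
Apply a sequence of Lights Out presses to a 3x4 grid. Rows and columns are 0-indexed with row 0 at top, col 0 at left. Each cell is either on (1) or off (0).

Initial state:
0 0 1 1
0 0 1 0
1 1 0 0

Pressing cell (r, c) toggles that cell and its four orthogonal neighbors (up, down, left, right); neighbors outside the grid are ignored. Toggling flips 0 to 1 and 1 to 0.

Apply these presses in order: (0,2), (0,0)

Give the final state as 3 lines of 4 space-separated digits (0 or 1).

Answer: 1 0 0 0
1 0 0 0
1 1 0 0

Derivation:
After press 1 at (0,2):
0 1 0 0
0 0 0 0
1 1 0 0

After press 2 at (0,0):
1 0 0 0
1 0 0 0
1 1 0 0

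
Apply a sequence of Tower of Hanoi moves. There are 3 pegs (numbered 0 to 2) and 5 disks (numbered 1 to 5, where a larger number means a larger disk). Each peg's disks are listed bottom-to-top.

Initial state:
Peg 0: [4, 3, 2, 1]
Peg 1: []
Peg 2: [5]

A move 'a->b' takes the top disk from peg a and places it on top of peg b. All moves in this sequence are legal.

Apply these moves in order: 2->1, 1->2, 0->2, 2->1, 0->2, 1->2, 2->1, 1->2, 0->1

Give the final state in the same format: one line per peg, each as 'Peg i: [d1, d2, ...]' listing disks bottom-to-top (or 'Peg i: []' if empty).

After move 1 (2->1):
Peg 0: [4, 3, 2, 1]
Peg 1: [5]
Peg 2: []

After move 2 (1->2):
Peg 0: [4, 3, 2, 1]
Peg 1: []
Peg 2: [5]

After move 3 (0->2):
Peg 0: [4, 3, 2]
Peg 1: []
Peg 2: [5, 1]

After move 4 (2->1):
Peg 0: [4, 3, 2]
Peg 1: [1]
Peg 2: [5]

After move 5 (0->2):
Peg 0: [4, 3]
Peg 1: [1]
Peg 2: [5, 2]

After move 6 (1->2):
Peg 0: [4, 3]
Peg 1: []
Peg 2: [5, 2, 1]

After move 7 (2->1):
Peg 0: [4, 3]
Peg 1: [1]
Peg 2: [5, 2]

After move 8 (1->2):
Peg 0: [4, 3]
Peg 1: []
Peg 2: [5, 2, 1]

After move 9 (0->1):
Peg 0: [4]
Peg 1: [3]
Peg 2: [5, 2, 1]

Answer: Peg 0: [4]
Peg 1: [3]
Peg 2: [5, 2, 1]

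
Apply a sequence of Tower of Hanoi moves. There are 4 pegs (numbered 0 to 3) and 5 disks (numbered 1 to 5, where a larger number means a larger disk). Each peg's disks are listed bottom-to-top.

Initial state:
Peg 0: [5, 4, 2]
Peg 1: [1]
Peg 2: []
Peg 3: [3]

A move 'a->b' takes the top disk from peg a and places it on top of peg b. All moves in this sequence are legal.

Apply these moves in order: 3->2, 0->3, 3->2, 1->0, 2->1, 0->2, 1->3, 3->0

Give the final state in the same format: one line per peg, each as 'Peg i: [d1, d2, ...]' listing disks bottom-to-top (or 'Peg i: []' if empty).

Answer: Peg 0: [5, 4, 2]
Peg 1: []
Peg 2: [3, 1]
Peg 3: []

Derivation:
After move 1 (3->2):
Peg 0: [5, 4, 2]
Peg 1: [1]
Peg 2: [3]
Peg 3: []

After move 2 (0->3):
Peg 0: [5, 4]
Peg 1: [1]
Peg 2: [3]
Peg 3: [2]

After move 3 (3->2):
Peg 0: [5, 4]
Peg 1: [1]
Peg 2: [3, 2]
Peg 3: []

After move 4 (1->0):
Peg 0: [5, 4, 1]
Peg 1: []
Peg 2: [3, 2]
Peg 3: []

After move 5 (2->1):
Peg 0: [5, 4, 1]
Peg 1: [2]
Peg 2: [3]
Peg 3: []

After move 6 (0->2):
Peg 0: [5, 4]
Peg 1: [2]
Peg 2: [3, 1]
Peg 3: []

After move 7 (1->3):
Peg 0: [5, 4]
Peg 1: []
Peg 2: [3, 1]
Peg 3: [2]

After move 8 (3->0):
Peg 0: [5, 4, 2]
Peg 1: []
Peg 2: [3, 1]
Peg 3: []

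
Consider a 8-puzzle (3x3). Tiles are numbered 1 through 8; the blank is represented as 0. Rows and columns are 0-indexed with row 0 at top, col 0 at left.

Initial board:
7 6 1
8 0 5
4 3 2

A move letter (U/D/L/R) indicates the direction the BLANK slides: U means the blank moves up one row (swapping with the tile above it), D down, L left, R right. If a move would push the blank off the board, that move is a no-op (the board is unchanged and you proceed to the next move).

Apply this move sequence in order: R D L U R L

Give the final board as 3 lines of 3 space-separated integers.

After move 1 (R):
7 6 1
8 5 0
4 3 2

After move 2 (D):
7 6 1
8 5 2
4 3 0

After move 3 (L):
7 6 1
8 5 2
4 0 3

After move 4 (U):
7 6 1
8 0 2
4 5 3

After move 5 (R):
7 6 1
8 2 0
4 5 3

After move 6 (L):
7 6 1
8 0 2
4 5 3

Answer: 7 6 1
8 0 2
4 5 3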